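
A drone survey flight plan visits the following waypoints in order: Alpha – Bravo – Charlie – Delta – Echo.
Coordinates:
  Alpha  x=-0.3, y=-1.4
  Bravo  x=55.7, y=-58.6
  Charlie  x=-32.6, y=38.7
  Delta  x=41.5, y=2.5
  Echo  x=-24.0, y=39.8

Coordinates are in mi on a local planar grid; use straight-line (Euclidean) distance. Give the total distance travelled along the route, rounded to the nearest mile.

369 mi

Leg distances:
Alpha→Bravo: 80.0 mi  (cumulative 80.0 mi)
Bravo→Charlie: 131.4 mi  (cumulative 211.4 mi)
Charlie→Delta: 82.5 mi  (cumulative 293.9 mi)
Delta→Echo: 75.4 mi  (cumulative 369.3 mi)
Total route length ≈ 369 mi.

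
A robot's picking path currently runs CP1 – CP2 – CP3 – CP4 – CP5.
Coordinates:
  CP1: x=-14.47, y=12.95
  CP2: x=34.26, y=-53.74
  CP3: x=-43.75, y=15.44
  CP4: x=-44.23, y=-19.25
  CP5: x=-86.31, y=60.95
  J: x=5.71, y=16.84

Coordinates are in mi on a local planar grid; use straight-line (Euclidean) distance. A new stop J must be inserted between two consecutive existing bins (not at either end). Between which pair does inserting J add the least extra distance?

Added distance for inserting J between each consecutive pair:
CP1–CP2: 14.1 mi
CP2–CP3: 21.3 mi
CP3–CP4: 76.4 mi
CP4–CP5: 73.1 mi
Smallest added distance is 14.1 mi, inserting between CP1 and CP2.

between CP1 and CP2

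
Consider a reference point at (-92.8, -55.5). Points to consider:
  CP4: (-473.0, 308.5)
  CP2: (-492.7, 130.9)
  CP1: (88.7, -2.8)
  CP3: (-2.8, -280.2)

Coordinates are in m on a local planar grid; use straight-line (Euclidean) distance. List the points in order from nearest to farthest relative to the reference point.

Distances from the reference point:
CP1 (88.7, -2.8): 189.0 m
CP3 (-2.8, -280.2): 242.1 m
CP2 (-492.7, 130.9): 441.2 m
CP4 (-473.0, 308.5): 526.4 m

CP1, CP3, CP2, CP4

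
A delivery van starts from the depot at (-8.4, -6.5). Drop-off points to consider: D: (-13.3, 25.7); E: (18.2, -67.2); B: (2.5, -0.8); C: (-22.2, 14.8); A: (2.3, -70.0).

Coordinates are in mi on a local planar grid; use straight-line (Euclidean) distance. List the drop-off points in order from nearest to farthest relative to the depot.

B, C, D, A, E

Distance from the depot at (-8.4, -6.5) to each:
B (2.5, -0.8): 12.3 mi
C (-22.2, 14.8): 25.4 mi
D (-13.3, 25.7): 32.6 mi
A (2.3, -70.0): 64.4 mi
E (18.2, -67.2): 66.3 mi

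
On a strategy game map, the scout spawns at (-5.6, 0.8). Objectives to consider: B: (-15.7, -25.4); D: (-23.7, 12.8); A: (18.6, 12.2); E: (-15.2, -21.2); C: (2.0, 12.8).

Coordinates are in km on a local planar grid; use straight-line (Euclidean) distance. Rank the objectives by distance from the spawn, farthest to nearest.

B, A, E, D, C

Distances from the spawn:
B (-15.7, -25.4): 28.1 km
A (18.6, 12.2): 26.8 km
E (-15.2, -21.2): 24.0 km
D (-23.7, 12.8): 21.7 km
C (2.0, 12.8): 14.2 km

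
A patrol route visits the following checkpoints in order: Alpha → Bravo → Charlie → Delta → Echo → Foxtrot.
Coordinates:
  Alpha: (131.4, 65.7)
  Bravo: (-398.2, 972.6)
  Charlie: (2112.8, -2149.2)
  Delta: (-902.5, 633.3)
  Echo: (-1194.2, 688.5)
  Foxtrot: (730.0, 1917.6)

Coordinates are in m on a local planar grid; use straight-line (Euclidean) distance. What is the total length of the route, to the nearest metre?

Leg distances:
Alpha→Bravo: 1050.2 m  (cumulative 1050.2 m)
Bravo→Charlie: 4006.3 m  (cumulative 5056.6 m)
Charlie→Delta: 4103.0 m  (cumulative 9159.5 m)
Delta→Echo: 296.9 m  (cumulative 9456.4 m)
Echo→Foxtrot: 2283.3 m  (cumulative 11739.6 m)
Total route length ≈ 11740 m.

11740 m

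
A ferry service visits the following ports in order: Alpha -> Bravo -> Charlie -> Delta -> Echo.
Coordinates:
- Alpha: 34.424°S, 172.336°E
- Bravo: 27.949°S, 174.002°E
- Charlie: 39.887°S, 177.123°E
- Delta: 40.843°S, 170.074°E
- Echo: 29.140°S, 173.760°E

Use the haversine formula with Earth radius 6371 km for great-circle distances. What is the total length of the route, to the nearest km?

4045 km

Leg distances:
Alpha→Bravo: 737.2 km  (cumulative 737.2 km)
Bravo→Charlie: 1358.1 km  (cumulative 2095.2 km)
Charlie→Delta: 606.4 km  (cumulative 2701.7 km)
Delta→Echo: 1343.6 km  (cumulative 4045.2 km)
Total route length ≈ 4045 km.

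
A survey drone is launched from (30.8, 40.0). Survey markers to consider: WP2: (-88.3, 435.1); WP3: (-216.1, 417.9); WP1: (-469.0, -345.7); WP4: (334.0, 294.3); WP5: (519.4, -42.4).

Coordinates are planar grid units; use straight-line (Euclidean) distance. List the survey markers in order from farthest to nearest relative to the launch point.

Distances from the launch point:
WP1 (-469.0, -345.7): 631.3
WP5 (519.4, -42.4): 495.5
WP3 (-216.1, 417.9): 451.4
WP2 (-88.3, 435.1): 412.7
WP4 (334.0, 294.3): 395.7

WP1, WP5, WP3, WP2, WP4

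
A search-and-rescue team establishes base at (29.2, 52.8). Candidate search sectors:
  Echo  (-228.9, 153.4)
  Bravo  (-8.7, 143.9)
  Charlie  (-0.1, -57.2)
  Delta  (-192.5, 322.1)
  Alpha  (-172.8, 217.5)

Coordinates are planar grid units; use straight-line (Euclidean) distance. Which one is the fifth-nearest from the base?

Distance to each, sorted:
Bravo: 98.7
Charlie: 113.8
Alpha: 260.6
Echo: 277.0
Delta: 348.8
The fifth-nearest is Delta at 348.8.

Delta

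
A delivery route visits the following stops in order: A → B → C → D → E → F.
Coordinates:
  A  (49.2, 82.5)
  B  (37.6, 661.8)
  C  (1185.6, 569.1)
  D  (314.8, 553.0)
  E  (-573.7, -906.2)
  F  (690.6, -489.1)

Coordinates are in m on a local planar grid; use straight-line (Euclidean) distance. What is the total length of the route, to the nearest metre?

5642 m

Leg distances:
A→B: 579.4 m  (cumulative 579.4 m)
B→C: 1151.7 m  (cumulative 1731.2 m)
C→D: 870.9 m  (cumulative 2602.1 m)
D→E: 1708.4 m  (cumulative 4310.5 m)
E→F: 1331.3 m  (cumulative 5641.8 m)
Total route length ≈ 5642 m.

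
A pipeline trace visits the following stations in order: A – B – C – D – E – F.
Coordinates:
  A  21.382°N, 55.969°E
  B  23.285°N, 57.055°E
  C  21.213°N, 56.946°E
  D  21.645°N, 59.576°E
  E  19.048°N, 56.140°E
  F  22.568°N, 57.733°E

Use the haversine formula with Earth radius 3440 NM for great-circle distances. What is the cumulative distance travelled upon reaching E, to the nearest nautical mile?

651 NM

Leg distances:
A→B: 129.2 NM  (cumulative 129.2 NM)
B→C: 124.5 NM  (cumulative 253.7 NM)
C→D: 149.3 NM  (cumulative 403.0 NM)
D→E: 248.4 NM  (cumulative 651.4 NM)
Cumulative distance at E ≈ 651 NM.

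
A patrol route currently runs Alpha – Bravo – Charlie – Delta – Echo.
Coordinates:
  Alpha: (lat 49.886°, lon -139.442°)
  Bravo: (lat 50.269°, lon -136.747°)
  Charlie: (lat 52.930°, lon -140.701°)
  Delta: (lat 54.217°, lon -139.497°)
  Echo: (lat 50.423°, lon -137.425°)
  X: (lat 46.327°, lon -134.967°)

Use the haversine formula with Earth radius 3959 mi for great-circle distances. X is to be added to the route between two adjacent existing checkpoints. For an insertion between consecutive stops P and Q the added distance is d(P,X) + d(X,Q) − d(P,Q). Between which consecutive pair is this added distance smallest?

between Alpha and Bravo

Added distance for inserting X between each consecutive pair:
Alpha–Bravo: 483.0 mi
Bravo–Charlie: 557.3 mi
Charlie–Delta: 1001.8 mi
Delta–Echo: 608.7 mi
Smallest added distance is 483.0 mi, inserting between Alpha and Bravo.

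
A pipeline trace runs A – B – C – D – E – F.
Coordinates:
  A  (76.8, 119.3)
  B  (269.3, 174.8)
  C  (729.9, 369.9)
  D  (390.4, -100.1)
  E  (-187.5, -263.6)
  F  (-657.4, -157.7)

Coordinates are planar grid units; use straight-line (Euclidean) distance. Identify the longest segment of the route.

D–E

Leg distances:
A→B: 200.3
B→C: 500.2
C→D: 579.8
D→E: 600.6
E→F: 481.7
The longest leg is D–E at 600.6.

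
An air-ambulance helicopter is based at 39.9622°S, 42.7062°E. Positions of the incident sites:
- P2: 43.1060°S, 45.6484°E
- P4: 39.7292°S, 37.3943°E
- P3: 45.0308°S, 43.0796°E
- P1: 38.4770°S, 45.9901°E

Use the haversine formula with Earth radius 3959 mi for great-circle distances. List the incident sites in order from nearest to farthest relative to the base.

P1, P2, P4, P3

Computing each great-circle distance from 39.9622°S, 42.7062°E:
P1 38.4770°S, 45.9901°E: 203.5 mi
P2 43.1060°S, 45.6484°E: 265.2 mi
P4 39.7292°S, 37.3943°E: 282.2 mi
P3 45.0308°S, 43.0796°E: 350.7 mi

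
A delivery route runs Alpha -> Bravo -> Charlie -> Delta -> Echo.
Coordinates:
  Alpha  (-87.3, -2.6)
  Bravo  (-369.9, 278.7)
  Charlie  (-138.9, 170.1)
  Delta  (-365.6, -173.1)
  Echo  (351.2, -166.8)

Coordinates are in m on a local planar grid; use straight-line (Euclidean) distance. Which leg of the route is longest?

Delta–Echo

Leg distances:
Alpha→Bravo: 398.7 m
Bravo→Charlie: 255.3 m
Charlie→Delta: 411.3 m
Delta→Echo: 716.8 m
The longest leg is Delta–Echo at 716.8 m.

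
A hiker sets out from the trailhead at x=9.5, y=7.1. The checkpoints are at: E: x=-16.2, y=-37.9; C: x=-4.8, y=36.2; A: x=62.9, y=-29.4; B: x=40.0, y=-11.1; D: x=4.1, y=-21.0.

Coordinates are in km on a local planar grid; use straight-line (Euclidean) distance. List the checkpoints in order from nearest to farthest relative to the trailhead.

Computing each straight-line distance from x=9.5, y=7.1:
D x=4.1, y=-21.0: 28.6 km
C x=-4.8, y=36.2: 32.4 km
B x=40.0, y=-11.1: 35.5 km
E x=-16.2, y=-37.9: 51.8 km
A x=62.9, y=-29.4: 64.7 km

D, C, B, E, A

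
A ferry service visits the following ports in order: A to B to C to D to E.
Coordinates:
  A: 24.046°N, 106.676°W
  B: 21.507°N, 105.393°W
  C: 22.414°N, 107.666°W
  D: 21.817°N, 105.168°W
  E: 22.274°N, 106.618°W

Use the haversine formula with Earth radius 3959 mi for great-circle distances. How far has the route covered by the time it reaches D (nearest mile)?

Leg distances:
A→B: 193.5 mi  (cumulative 193.5 mi)
B→C: 158.6 mi  (cumulative 352.1 mi)
C→D: 165.1 mi  (cumulative 517.3 mi)
Cumulative distance at D ≈ 517 mi.

517 mi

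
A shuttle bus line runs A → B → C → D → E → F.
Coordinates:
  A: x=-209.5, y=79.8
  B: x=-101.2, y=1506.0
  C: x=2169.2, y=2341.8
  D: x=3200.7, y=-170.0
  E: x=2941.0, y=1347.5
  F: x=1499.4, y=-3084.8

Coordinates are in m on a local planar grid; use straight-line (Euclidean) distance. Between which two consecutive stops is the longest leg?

E–F

Leg distances:
A→B: 1430.3 m
B→C: 2419.4 m
C→D: 2715.4 m
D→E: 1539.6 m
E→F: 4660.8 m
The longest leg is E–F at 4660.8 m.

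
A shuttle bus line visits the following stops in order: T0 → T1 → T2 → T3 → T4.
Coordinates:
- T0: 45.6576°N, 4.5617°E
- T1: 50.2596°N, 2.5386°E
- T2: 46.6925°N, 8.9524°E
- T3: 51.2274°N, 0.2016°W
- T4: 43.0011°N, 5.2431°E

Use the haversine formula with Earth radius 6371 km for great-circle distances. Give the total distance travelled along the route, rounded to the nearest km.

Leg distances:
T0→T1: 533.4 km  (cumulative 533.4 km)
T1→T2: 616.7 km  (cumulative 1150.1 km)
T2→T3: 836.2 km  (cumulative 1986.3 km)
T3→T4: 1002.5 km  (cumulative 2988.9 km)
Total route length ≈ 2989 km.

2989 km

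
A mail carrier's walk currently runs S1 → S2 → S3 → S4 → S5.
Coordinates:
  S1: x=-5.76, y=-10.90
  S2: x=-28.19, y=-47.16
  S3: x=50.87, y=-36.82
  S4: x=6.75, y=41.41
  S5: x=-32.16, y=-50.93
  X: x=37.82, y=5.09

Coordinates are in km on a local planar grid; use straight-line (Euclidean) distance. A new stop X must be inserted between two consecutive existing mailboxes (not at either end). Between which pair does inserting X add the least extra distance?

Added distance for inserting X between each consecutive pair:
S1–S2: 88.0 km
S2–S3: 48.3 km
S3–S4: 1.9 km
S4–S5: 37.2 km
Smallest added distance is 1.9 km, inserting between S3 and S4.

between S3 and S4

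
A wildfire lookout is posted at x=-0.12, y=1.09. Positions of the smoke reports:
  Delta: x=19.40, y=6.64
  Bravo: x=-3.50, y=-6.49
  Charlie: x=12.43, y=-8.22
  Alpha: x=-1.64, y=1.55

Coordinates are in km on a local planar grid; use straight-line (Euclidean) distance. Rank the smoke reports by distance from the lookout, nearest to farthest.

Distance from the lookout at x=-0.12, y=1.09 to each:
Alpha x=-1.64, y=1.55: 1.6 km
Bravo x=-3.50, y=-6.49: 8.3 km
Charlie x=12.43, y=-8.22: 15.6 km
Delta x=19.40, y=6.64: 20.3 km

Alpha, Bravo, Charlie, Delta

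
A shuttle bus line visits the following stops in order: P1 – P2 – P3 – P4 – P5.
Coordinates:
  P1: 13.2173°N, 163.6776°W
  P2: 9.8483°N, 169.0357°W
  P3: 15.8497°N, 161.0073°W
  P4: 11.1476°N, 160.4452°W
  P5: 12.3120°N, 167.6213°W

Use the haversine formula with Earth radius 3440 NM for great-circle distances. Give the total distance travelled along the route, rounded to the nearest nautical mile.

1678 NM

Leg distances:
P1→P2: 374.5 NM  (cumulative 374.5 NM)
P2→P3: 592.0 NM  (cumulative 966.4 NM)
P3→P4: 284.2 NM  (cumulative 1250.7 NM)
P4→P5: 427.6 NM  (cumulative 1678.2 NM)
Total route length ≈ 1678 NM.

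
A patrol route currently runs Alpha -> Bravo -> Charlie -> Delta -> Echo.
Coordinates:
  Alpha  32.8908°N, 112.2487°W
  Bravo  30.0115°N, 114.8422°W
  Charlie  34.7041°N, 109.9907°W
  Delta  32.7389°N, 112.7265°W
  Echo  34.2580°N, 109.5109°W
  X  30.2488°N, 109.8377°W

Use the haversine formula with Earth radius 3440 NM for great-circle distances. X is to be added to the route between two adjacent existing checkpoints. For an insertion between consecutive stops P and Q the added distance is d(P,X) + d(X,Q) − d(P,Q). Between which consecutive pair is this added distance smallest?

Added distance for inserting X between each consecutive pair:
Alpha–Bravo: 243.2 NM
Bravo–Charlie: 153.9 NM
Charlie–Delta: 297.4 NM
Delta–Echo: 266.5 NM
Smallest added distance is 153.9 NM, inserting between Bravo and Charlie.

between Bravo and Charlie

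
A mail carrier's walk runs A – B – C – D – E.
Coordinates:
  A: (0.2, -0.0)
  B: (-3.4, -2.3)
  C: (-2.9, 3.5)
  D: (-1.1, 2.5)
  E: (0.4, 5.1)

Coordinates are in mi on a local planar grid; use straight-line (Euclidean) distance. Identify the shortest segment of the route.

Leg distances:
A→B: 4.3 mi
B→C: 5.8 mi
C→D: 2.1 mi
D→E: 3.0 mi
The shortest leg is C–D at 2.1 mi.

C–D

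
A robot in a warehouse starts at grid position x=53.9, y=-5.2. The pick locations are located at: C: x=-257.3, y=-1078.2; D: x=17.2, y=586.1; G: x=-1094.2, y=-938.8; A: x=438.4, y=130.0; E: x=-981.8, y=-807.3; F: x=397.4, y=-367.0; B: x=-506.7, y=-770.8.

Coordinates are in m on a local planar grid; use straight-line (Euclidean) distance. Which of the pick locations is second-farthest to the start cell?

Distance to each, sorted:
G: 1479.8 m
E: 1310.0 m
C: 1117.2 m
B: 948.9 m
D: 592.4 m
F: 498.9 m
A: 407.6 m
The second-farthest is E at 1310.0 m.

E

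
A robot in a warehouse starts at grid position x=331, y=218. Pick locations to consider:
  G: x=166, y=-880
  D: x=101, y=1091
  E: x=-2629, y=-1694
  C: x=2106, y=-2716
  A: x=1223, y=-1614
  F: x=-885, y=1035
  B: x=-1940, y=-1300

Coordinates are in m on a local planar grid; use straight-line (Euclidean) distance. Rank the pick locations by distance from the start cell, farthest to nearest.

E, C, B, A, F, G, D

Distances from the start cell:
E x=-2629, y=-1694: 3523.8 m
C x=2106, y=-2716: 3429.1 m
B x=-1940, y=-1300: 2731.6 m
A x=1223, y=-1614: 2037.6 m
F x=-885, y=1035: 1465.0 m
G x=166, y=-880: 1110.3 m
D x=101, y=1091: 902.8 m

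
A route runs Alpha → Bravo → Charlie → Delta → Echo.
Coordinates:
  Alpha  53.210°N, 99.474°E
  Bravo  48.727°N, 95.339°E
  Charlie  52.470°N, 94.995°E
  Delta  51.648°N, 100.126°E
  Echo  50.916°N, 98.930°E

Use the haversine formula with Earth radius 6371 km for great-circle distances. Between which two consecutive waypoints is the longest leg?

Alpha–Bravo

Leg distances:
Alpha→Bravo: 576.3 km
Bravo→Charlie: 416.9 km
Charlie→Delta: 362.4 km
Delta→Echo: 116.4 km
The longest leg is Alpha–Bravo at 576.3 km.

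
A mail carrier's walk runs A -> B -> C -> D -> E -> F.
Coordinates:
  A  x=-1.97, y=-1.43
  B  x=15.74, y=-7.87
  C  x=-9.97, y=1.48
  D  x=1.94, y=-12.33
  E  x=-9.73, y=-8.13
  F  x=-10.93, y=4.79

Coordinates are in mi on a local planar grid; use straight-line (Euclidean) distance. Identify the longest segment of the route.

B–C

Leg distances:
A→B: 18.8 mi
B→C: 27.4 mi
C→D: 18.2 mi
D→E: 12.4 mi
E→F: 13.0 mi
The longest leg is B–C at 27.4 mi.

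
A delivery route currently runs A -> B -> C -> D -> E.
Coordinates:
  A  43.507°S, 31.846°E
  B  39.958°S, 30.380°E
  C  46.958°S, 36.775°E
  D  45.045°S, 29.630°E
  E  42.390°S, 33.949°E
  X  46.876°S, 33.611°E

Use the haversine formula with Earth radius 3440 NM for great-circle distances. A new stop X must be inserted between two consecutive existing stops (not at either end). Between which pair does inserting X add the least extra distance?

between C and D

Added distance for inserting X between each consecutive pair:
A–B: 431.1 NM
B–C: 64.4 NM
C–D: 9.8 NM
D–E: 222.9 NM
Smallest added distance is 9.8 NM, inserting between C and D.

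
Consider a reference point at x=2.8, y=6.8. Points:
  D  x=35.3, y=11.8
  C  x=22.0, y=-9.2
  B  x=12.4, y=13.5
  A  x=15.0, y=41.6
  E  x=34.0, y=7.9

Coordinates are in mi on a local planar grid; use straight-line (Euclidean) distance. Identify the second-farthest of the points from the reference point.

Distance to each, sorted:
A: 36.9 mi
D: 32.9 mi
E: 31.2 mi
C: 25.0 mi
B: 11.7 mi
The second-farthest is D at 32.9 mi.

D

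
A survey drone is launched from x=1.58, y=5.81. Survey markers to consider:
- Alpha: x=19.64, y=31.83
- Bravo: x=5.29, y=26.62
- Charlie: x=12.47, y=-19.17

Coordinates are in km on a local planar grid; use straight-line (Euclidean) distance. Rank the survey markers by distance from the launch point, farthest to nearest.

Computing each straight-line distance from x=1.58, y=5.81:
Alpha x=19.64, y=31.83: 31.7 km
Charlie x=12.47, y=-19.17: 27.3 km
Bravo x=5.29, y=26.62: 21.1 km

Alpha, Charlie, Bravo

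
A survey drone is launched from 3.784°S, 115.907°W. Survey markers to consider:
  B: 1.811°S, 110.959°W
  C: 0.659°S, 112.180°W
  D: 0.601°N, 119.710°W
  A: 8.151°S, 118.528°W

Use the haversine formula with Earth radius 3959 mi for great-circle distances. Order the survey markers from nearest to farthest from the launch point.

Distances from the launch point:
C 0.659°S, 112.180°W: 335.9 mi
A 8.151°S, 118.528°W: 351.4 mi
B 1.811°S, 110.959°W: 367.7 mi
D 0.601°N, 119.710°W: 401.0 mi

C, A, B, D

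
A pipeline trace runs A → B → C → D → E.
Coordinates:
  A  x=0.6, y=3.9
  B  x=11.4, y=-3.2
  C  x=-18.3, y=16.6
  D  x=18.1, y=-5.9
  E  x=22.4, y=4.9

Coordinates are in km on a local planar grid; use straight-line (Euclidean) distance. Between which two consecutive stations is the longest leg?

Leg distances:
A→B: 12.9 km
B→C: 35.7 km
C→D: 42.8 km
D→E: 11.6 km
The longest leg is C–D at 42.8 km.

C–D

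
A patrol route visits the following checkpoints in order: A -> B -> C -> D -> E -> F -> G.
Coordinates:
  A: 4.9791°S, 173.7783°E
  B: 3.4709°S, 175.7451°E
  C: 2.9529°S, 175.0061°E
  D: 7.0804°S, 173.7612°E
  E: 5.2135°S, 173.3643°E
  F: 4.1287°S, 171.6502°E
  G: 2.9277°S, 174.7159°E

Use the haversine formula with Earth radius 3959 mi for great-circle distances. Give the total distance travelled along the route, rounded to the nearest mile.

1030 mi

Leg distances:
A→B: 171.0 mi  (cumulative 171.0 mi)
B→C: 62.3 mi  (cumulative 233.3 mi)
C→D: 297.8 mi  (cumulative 531.0 mi)
D→E: 131.8 mi  (cumulative 662.9 mi)
E→F: 139.8 mi  (cumulative 802.7 mi)
F→G: 227.1 mi  (cumulative 1029.9 mi)
Total route length ≈ 1030 mi.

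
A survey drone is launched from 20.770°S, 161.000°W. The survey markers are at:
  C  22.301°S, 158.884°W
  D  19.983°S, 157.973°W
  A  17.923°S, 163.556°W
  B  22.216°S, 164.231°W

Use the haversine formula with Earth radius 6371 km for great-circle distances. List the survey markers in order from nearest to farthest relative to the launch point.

C, D, B, A

Computing each great-circle distance from 20.770°S, 161.000°W:
C 22.301°S, 158.884°W: 277.3 km
D 19.983°S, 157.973°W: 327.4 km
B 22.216°S, 164.231°W: 370.9 km
A 17.923°S, 163.556°W: 414.9 km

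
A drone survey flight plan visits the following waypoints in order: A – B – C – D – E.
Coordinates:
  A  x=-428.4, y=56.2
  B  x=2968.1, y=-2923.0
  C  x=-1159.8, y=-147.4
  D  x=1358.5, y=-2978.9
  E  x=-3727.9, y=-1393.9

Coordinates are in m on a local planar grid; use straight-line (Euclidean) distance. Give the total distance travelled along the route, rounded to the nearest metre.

18609 m

Leg distances:
A→B: 4517.9 m  (cumulative 4517.9 m)
B→C: 4974.3 m  (cumulative 9492.2 m)
C→D: 3789.4 m  (cumulative 13281.6 m)
D→E: 5327.6 m  (cumulative 18609.2 m)
Total route length ≈ 18609 m.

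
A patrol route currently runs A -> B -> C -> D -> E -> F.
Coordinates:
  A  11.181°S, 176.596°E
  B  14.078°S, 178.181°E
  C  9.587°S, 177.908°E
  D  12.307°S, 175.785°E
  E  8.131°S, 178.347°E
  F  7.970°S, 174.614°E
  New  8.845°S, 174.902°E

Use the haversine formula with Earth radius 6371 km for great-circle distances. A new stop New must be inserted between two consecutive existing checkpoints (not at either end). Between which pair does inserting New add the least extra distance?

Added distance for inserting New between each consecutive pair:
A–B: 636.8 km
B–C: 522.6 km
C–D: 355.9 km
D–E: 241.6 km
E–F: 78.0 km
Smallest added distance is 78.0 km, inserting between E and F.

between E and F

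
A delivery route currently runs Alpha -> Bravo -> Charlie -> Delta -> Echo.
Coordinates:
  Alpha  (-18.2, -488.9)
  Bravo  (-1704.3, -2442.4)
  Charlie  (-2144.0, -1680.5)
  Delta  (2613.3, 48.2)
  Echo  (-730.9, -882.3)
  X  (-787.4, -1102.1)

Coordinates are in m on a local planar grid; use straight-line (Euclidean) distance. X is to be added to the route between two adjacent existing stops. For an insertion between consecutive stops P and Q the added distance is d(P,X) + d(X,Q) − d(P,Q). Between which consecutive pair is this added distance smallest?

Added distance for inserting X between each consecutive pair:
Alpha–Bravo: 27.1 m
Bravo–Charlie: 2219.0 m
Charlie–Delta: 3.1 m
Delta–Echo: 345.7 m
Smallest added distance is 3.1 m, inserting between Charlie and Delta.

between Charlie and Delta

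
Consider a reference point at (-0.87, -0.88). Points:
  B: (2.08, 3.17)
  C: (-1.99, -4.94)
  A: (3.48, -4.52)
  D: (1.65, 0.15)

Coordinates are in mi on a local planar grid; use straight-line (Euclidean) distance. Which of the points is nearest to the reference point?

D

Distances from the reference point ((-0.87, -0.88)):
D: 2.7 mi
C: 4.2 mi
B: 5.0 mi
A: 5.7 mi
The nearest is D at 2.7 mi.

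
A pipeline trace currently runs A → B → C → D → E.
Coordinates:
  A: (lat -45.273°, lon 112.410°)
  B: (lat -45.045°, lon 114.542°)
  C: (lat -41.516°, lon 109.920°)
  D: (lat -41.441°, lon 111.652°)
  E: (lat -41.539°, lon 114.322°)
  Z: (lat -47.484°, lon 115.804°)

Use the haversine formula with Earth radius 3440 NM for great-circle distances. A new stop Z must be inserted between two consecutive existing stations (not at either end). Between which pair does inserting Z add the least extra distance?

between A and B

Added distance for inserting Z between each consecutive pair:
A–B: 257.5 NM
B–C: 300.6 NM
C–D: 763.7 NM
D–E: 646.2 NM
Smallest added distance is 257.5 NM, inserting between A and B.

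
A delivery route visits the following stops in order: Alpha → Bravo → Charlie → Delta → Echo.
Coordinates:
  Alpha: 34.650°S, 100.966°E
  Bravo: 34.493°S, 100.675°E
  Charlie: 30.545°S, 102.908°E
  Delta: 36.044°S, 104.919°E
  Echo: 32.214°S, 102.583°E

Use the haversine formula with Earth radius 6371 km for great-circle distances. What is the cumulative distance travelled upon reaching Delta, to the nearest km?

Leg distances:
Alpha→Bravo: 31.9 km  (cumulative 31.9 km)
Bravo→Charlie: 486.3 km  (cumulative 518.2 km)
Charlie→Delta: 639.3 km  (cumulative 1157.5 km)
Cumulative distance at Delta ≈ 1158 km.

1158 km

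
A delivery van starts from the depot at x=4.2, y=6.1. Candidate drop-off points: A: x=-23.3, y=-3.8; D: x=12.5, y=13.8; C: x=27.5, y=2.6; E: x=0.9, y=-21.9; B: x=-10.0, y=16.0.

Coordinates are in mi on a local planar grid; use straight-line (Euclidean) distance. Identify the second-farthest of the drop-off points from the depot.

Distances from the depot (x=4.2, y=6.1):
A: 29.2 mi
E: 28.2 mi
C: 23.6 mi
B: 17.3 mi
D: 11.3 mi
The second-farthest is E at 28.2 mi.

E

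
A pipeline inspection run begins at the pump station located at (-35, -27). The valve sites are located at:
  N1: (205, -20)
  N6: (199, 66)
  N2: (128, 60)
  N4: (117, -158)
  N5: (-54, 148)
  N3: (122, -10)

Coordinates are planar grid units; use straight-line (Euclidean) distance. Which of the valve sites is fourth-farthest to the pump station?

N2

Distances from the pump station ((-35, -27)):
N6: 251.8
N1: 240.1
N4: 200.7
N2: 184.8
N5: 176.0
N3: 157.9
The fourth-farthest is N2 at 184.8.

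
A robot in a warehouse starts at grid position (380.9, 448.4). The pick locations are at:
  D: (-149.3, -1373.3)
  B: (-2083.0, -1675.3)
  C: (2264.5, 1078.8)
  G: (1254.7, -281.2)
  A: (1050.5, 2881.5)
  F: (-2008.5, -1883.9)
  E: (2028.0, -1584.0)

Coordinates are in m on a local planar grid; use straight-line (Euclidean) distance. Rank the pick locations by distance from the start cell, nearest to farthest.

Distances from the start cell:
G (1254.7, -281.2): 1138.4 m
D (-149.3, -1373.3): 1897.3 m
C (2264.5, 1078.8): 1986.3 m
A (1050.5, 2881.5): 2523.6 m
E (2028.0, -1584.0): 2616.0 m
B (-2083.0, -1675.3): 3252.8 m
F (-2008.5, -1883.9): 3339.0 m

G, D, C, A, E, B, F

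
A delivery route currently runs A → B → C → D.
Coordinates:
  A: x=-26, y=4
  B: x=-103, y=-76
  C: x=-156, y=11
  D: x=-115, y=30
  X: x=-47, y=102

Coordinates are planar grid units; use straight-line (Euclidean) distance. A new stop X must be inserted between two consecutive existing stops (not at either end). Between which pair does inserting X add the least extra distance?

Added distance for inserting X between each consecutive pair:
A–B: 175.8
B–C: 226.7
C–D: 195.8
Smallest added distance is 175.8, inserting between A and B.

between A and B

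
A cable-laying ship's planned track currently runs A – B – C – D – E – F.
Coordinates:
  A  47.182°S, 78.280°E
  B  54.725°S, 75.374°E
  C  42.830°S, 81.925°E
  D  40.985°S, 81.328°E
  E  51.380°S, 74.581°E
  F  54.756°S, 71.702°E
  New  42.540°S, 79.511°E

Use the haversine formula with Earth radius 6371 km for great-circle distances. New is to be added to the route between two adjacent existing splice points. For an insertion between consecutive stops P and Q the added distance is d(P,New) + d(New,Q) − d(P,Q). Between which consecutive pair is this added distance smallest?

Added distance for inserting New between each consecutive pair:
A–B: 1050.3 km
B–C: 182.3 km
C–D: 218.3 km
D–E: 14.6 km
E–F: 2101.8 km
Smallest added distance is 14.6 km, inserting between D and E.

between D and E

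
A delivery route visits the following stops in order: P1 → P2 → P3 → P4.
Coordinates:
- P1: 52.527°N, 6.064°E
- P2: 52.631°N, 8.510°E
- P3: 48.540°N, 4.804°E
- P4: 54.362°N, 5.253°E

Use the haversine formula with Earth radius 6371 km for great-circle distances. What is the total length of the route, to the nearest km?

Leg distances:
P1→P2: 165.7 km  (cumulative 165.7 km)
P2→P3: 524.6 km  (cumulative 690.3 km)
P3→P4: 648.1 km  (cumulative 1338.4 km)
Total route length ≈ 1338 km.

1338 km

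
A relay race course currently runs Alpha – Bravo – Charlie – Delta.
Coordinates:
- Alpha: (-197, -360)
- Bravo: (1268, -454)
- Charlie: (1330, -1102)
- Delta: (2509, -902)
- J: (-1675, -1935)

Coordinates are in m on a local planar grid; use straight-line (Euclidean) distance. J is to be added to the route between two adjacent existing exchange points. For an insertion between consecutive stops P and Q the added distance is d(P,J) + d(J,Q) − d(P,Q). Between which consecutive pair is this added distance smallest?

between Alpha and Bravo

Added distance for inserting J between each consecutive pair:
Alpha–Bravo: 3986.5 m
Bravo–Charlie: 5762.0 m
Charlie–Delta: 6232.1 m
Smallest added distance is 3986.5 m, inserting between Alpha and Bravo.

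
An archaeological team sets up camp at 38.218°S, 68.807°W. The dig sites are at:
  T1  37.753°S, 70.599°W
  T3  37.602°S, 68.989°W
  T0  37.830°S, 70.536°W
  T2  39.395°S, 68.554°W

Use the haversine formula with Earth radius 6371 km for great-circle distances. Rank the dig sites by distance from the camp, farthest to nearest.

T1, T0, T2, T3

Distances from the camp:
T1 37.753°S, 70.599°W: 165.3 km
T0 37.830°S, 70.536°W: 157.5 km
T2 39.395°S, 68.554°W: 132.7 km
T3 37.602°S, 68.989°W: 70.3 km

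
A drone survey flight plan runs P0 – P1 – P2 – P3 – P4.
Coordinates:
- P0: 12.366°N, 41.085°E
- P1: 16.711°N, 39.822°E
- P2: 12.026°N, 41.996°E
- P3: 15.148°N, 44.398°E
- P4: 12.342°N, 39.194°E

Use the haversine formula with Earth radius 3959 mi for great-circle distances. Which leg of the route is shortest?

Leg distances:
P0→P1: 311.9 mi
P1→P2: 354.9 mi
P2→P3: 269.4 mi
P3→P4: 399.4 mi
The shortest leg is P2–P3 at 269.4 mi.

P2–P3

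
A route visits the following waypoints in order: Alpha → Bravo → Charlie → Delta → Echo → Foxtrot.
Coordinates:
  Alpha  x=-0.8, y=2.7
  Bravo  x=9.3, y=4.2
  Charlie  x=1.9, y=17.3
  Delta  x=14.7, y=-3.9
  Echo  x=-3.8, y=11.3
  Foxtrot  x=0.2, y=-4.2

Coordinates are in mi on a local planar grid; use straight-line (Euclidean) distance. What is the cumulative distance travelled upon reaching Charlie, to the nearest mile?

Leg distances:
Alpha→Bravo: 10.2 mi  (cumulative 10.2 mi)
Bravo→Charlie: 15.0 mi  (cumulative 25.3 mi)
Cumulative distance at Charlie ≈ 25 mi.

25 mi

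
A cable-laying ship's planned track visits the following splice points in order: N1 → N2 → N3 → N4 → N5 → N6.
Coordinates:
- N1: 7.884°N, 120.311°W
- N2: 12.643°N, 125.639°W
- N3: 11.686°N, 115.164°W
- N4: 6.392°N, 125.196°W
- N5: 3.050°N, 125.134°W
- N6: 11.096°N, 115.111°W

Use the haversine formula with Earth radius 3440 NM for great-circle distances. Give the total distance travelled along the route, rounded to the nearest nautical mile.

Leg distances:
N1→N2: 425.0 NM  (cumulative 425.0 NM)
N2→N3: 617.4 NM  (cumulative 1042.5 NM)
N3→N4: 674.2 NM  (cumulative 1716.7 NM)
N4→N5: 200.7 NM  (cumulative 1917.4 NM)
N5→N6: 767.7 NM  (cumulative 2685.1 NM)
Total route length ≈ 2685 NM.

2685 NM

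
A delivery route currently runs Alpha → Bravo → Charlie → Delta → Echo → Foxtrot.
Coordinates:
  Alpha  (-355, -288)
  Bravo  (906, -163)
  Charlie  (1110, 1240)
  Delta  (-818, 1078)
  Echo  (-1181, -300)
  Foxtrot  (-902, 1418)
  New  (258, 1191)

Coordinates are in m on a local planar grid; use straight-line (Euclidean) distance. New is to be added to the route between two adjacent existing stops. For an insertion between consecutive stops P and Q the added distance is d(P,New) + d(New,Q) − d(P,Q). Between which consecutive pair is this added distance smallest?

Added distance for inserting New between each consecutive pair:
Alpha–Bravo: 1834.9 m
Bravo–Charlie: 936.7 m
Charlie–Delta: 0.5 m
Delta–Echo: 1729.1 m
Echo–Foxtrot: 1513.6 m
Smallest added distance is 0.5 m, inserting between Charlie and Delta.

between Charlie and Delta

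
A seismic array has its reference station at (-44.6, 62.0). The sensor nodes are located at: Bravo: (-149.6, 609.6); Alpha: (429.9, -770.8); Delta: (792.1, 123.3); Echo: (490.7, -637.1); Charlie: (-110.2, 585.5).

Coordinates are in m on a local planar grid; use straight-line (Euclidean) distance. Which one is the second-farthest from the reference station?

Echo

Distance to each, sorted:
Alpha: 958.5 m
Echo: 880.5 m
Delta: 838.9 m
Bravo: 557.6 m
Charlie: 527.6 m
The second-farthest is Echo at 880.5 m.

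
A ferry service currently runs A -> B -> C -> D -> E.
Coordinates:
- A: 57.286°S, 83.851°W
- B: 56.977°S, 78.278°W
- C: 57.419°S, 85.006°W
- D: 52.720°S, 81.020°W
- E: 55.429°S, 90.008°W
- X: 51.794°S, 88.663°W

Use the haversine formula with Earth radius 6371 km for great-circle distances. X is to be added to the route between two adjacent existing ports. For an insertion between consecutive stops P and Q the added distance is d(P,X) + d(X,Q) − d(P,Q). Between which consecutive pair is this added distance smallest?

between D and E

Added distance for inserting X between each consecutive pair:
A–B: 1230.7 km
B–C: 1144.0 km
C–D: 617.5 km
D–E: 285.3 km
Smallest added distance is 285.3 km, inserting between D and E.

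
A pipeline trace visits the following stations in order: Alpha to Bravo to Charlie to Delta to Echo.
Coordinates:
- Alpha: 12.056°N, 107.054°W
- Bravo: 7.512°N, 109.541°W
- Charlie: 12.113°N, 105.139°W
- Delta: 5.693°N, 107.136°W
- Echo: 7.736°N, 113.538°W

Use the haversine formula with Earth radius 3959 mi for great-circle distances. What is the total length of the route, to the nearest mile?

Leg distances:
Alpha→Bravo: 356.7 mi  (cumulative 356.7 mi)
Bravo→Charlie: 436.9 mi  (cumulative 793.6 mi)
Charlie→Delta: 464.1 mi  (cumulative 1257.6 mi)
Delta→Echo: 461.4 mi  (cumulative 1719.1 mi)
Total route length ≈ 1719 mi.

1719 mi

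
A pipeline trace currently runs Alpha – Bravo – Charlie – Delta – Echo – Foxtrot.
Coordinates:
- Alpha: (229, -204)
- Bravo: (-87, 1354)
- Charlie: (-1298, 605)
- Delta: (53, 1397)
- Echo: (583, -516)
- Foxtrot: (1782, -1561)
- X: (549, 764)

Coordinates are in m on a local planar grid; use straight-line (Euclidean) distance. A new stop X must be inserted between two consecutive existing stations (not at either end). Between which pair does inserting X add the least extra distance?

between Delta and Echo

Added distance for inserting X between each consecutive pair:
Alpha–Bravo: 297.3 m
Bravo–Charlie: 1297.4 m
Charlie–Delta: 1092.0 m
Delta–Echo: 99.6 m
Echo–Foxtrot: 2321.7 m
Smallest added distance is 99.6 m, inserting between Delta and Echo.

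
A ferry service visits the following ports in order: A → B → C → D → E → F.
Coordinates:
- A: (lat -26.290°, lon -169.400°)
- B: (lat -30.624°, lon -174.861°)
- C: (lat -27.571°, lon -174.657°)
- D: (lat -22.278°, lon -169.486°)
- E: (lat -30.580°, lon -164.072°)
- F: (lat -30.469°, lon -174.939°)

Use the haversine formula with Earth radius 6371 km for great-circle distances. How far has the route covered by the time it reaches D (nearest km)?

Leg distances:
A→B: 719.0 km  (cumulative 719.0 km)
B→C: 340.1 km  (cumulative 1059.1 km)
C→D: 786.1 km  (cumulative 1845.1 km)
Cumulative distance at D ≈ 1845 km.

1845 km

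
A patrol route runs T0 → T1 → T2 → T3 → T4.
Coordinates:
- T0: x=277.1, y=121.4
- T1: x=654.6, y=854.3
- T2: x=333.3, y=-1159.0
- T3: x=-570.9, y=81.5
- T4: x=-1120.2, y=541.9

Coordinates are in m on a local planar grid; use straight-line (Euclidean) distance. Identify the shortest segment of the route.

T3–T4

Leg distances:
T0→T1: 824.4 m
T1→T2: 2038.8 m
T2→T3: 1535.1 m
T3→T4: 716.7 m
The shortest leg is T3–T4 at 716.7 m.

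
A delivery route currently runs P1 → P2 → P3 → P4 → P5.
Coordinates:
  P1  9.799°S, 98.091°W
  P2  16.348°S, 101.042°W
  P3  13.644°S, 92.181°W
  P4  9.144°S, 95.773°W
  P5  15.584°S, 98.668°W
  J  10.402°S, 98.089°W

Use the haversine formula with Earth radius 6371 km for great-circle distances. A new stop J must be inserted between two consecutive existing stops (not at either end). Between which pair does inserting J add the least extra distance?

between P1 and P2

Added distance for inserting J between each consecutive pair:
P1–P2: 6.1 km
P2–P3: 472.9 km
P3–P4: 391.1 km
P4–P5: 87.4 km
Smallest added distance is 6.1 km, inserting between P1 and P2.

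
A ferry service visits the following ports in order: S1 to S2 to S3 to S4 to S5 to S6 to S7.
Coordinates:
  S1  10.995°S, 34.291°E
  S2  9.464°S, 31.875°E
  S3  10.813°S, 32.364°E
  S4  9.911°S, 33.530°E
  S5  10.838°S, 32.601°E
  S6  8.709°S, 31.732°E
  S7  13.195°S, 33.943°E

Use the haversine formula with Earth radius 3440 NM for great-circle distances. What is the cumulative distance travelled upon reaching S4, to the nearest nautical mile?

343 NM

Leg distances:
S1→S2: 169.8 NM  (cumulative 169.8 NM)
S2→S3: 86.0 NM  (cumulative 255.8 NM)
S3→S4: 87.6 NM  (cumulative 343.4 NM)
Cumulative distance at S4 ≈ 343 NM.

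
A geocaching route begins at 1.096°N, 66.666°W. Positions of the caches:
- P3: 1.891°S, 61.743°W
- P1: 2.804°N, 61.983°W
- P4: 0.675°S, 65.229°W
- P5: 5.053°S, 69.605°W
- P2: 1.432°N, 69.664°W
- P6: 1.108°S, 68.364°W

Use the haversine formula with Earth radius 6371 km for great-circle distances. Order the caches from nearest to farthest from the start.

Distance from the start at 1.096°N, 66.666°W to each:
P4 0.675°S, 65.229°W: 253.6 km
P6 1.108°S, 68.364°W: 309.4 km
P2 1.432°N, 69.664°W: 335.4 km
P1 2.804°N, 61.983°W: 554.0 km
P3 1.891°S, 61.743°W: 640.2 km
P5 5.053°S, 69.605°W: 757.7 km

P4, P6, P2, P1, P3, P5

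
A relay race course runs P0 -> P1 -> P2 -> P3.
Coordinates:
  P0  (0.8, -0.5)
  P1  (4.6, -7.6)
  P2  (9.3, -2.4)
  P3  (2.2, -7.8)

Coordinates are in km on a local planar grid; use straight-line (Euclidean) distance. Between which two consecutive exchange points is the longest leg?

Leg distances:
P0→P1: 8.1 km
P1→P2: 7.0 km
P2→P3: 8.9 km
The longest leg is P2–P3 at 8.9 km.

P2–P3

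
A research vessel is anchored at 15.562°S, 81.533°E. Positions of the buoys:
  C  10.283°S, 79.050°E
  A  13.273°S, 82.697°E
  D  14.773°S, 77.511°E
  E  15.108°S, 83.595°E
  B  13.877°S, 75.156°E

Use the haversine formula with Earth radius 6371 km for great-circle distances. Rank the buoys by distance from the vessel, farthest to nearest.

B, C, D, A, E

Distances from the vessel:
B 13.877°S, 75.156°E: 710.9 km
C 10.283°S, 79.050°E: 645.7 km
D 14.773°S, 77.511°E: 440.5 km
A 13.273°S, 82.697°E: 283.7 km
E 15.108°S, 83.595°E: 226.8 km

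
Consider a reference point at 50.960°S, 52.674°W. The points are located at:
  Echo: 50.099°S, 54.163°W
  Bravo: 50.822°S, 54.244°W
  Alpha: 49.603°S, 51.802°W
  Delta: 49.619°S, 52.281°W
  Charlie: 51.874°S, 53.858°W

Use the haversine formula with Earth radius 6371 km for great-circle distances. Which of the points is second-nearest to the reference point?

Distance to each, sorted:
Bravo: 111.2 km
Charlie: 130.7 km
Echo: 142.3 km
Delta: 151.7 km
Alpha: 163.1 km
The second-nearest is Charlie at 130.7 km.

Charlie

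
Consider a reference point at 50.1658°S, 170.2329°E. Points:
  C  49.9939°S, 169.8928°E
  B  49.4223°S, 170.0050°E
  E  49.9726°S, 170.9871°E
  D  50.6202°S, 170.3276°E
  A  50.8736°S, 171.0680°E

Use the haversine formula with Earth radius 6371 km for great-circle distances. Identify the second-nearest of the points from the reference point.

D

Distances from the reference point (50.1658°S, 170.2329°E):
C: 30.9 km
D: 51.0 km
E: 58.0 km
B: 84.3 km
A: 98.4 km
The second-nearest is D at 51.0 km.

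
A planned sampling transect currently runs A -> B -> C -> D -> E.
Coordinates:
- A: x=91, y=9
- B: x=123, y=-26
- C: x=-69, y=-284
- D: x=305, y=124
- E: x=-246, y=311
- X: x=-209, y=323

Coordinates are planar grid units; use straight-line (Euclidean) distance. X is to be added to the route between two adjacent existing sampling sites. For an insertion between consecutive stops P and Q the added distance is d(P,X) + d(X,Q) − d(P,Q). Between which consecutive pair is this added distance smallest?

between D and E

Added distance for inserting X between each consecutive pair:
A–B: 868.5
B–C: 783.0
C–D: 620.6
D–E: 8.2
Smallest added distance is 8.2, inserting between D and E.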